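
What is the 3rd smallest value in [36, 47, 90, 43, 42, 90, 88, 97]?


Sort ascending: [36, 42, 43, 47, 88, 90, 90, 97]
The 3rd element (1-indexed) is at index 2.
Value = 43
Final answer: 43


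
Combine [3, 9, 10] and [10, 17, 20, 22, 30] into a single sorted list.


List A: [3, 9, 10]
List B: [10, 17, 20, 22, 30]
Repeatedly compare the front elements and take the smaller:
  3 vs 10 -> take 3
  9 vs 10 -> take 9
  10 vs 10 -> take 10
  A is exhausted; append the rest of B: [10, 17, 20, 22, 30]
Final answer: [3, 9, 10, 10, 17, 20, 22, 30]


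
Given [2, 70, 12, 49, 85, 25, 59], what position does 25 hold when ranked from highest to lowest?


Sort descending: [85, 70, 59, 49, 25, 12, 2]
Find 25 in the sorted list.
25 is at position 5.
Final answer: 5


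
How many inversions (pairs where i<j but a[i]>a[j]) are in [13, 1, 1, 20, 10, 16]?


For each element, count the later elements that are smaller than it:
  13 (index 0): smaller elements after it = [1, 1, 10] -> 3
  1 (index 1): smaller elements after it = [] -> 0
  1 (index 2): smaller elements after it = [] -> 0
  20 (index 3): smaller elements after it = [10, 16] -> 2
  10 (index 4): smaller elements after it = [] -> 0
Total inversions = 3 + 0 + 0 + 2 + 0 = 5
Final answer: 5


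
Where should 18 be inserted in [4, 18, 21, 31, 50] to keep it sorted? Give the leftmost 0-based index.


List is sorted: [4, 18, 21, 31, 50]
We need the leftmost position where 18 can be inserted, i.e. the first index whose element is >= 18 (or the end of the list if none is).
Binary search with low=0, high=5 (0-based indices):
  low=0, high=5, mid=2: a[2]=21 >= 18, so high = 2
  low=0, high=2, mid=1: a[1]=18 >= 18, so high = 1
  low=0, high=1, mid=0: a[0]=4 < 18, so low = 1
Now low = high = 1, so the insertion index is 1.
Final answer: 1


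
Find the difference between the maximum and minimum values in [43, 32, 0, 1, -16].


Maximum value: 43
Minimum value: -16
Range = 43 - (-16) = 59
Final answer: 59


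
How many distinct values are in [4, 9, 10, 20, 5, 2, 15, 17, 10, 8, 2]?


List all unique values:
Distinct values: [2, 4, 5, 8, 9, 10, 15, 17, 20]
Count = 9
Final answer: 9


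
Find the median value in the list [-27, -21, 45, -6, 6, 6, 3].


First, sort the list: [-27, -21, -6, 3, 6, 6, 45]
The list has 7 elements (odd count).
The middle index is 3 (0-based), and the element there is 3.
Final answer: 3


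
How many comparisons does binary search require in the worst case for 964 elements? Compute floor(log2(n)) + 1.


Binary search halves the search space each step.
Maximum comparisons = floor(log2(964)) + 1
log2(964) = 9.9129
floor(log2(964)) = 9, so 9 + 1 = 10
Final answer: 10


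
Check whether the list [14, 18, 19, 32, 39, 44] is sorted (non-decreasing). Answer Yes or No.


Check consecutive pairs:
  14 <= 18? True
  18 <= 19? True
  19 <= 32? True
  32 <= 39? True
  39 <= 44? True
Every consecutive pair is in order, so the list is non-decreasing.
Final answer: Yes


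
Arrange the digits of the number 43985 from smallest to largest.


The number 43985 has digits: 4, 3, 9, 8, 5
Sorted: 3, 4, 5, 8, 9
Joining the sorted digits gives the result.
Final answer: 34589


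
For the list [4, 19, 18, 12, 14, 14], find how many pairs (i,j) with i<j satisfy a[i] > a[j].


For each element, count the later elements that are smaller than it:
  4 (index 0): smaller elements after it = [] -> 0
  19 (index 1): smaller elements after it = [18, 12, 14, 14] -> 4
  18 (index 2): smaller elements after it = [12, 14, 14] -> 3
  12 (index 3): smaller elements after it = [] -> 0
  14 (index 4): smaller elements after it = [] -> 0
Total inversions = 0 + 4 + 3 + 0 + 0 = 7
Final answer: 7


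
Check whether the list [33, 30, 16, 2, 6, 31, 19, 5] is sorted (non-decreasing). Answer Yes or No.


Check consecutive pairs:
  33 <= 30? False
  30 <= 16? False
  16 <= 2? False
  2 <= 6? True
  6 <= 31? True
  31 <= 19? False
  19 <= 5? False
5 consecutive pair(s) are out of order, so the list is not sorted.
Final answer: No


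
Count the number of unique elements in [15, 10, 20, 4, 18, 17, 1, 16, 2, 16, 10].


List all unique values:
Distinct values: [1, 2, 4, 10, 15, 16, 17, 18, 20]
Count = 9
Final answer: 9


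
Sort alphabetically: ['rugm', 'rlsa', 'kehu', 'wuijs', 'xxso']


Compare strings character by character (the first differing letter decides):
  'kehu' < 'rlsa' since 'k' < 'r' at position 1
  'rlsa' < 'rugm' since 'l' < 'u' at position 2
  'rugm' < 'wuijs' since 'r' < 'w' at position 1
  'wuijs' < 'xxso' since 'w' < 'x' at position 1
Chaining these comparisons gives the alphabetical order.
Final answer: ['kehu', 'rlsa', 'rugm', 'wuijs', 'xxso']


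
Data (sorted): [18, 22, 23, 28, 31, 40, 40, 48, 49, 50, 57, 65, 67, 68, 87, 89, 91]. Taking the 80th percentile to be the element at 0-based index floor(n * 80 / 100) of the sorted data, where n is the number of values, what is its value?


The dataset has n = 17 elements.
Index = floor(17 * 80 / 100) = floor(1360 / 100) = floor(13.6) = 13
Counting from index 0 in the sorted data, the element at index 13 is 68.
Final answer: 68


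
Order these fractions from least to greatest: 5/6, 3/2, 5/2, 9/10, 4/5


Convert to decimal for comparison:
  5/6 = 0.8333
  3/2 = 1.5
  5/2 = 2.5
  9/10 = 0.9
  4/5 = 0.8
Decimals in increasing order: 0.8 < 0.8333 < 0.9 < 1.5 < 2.5
Writing each back as its fraction gives the sorted order.
Final answer: 4/5, 5/6, 9/10, 3/2, 5/2


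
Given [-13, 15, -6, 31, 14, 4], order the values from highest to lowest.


Original list: [-13, 15, -6, 31, 14, 4]
Repeatedly take the largest remaining element:
  Remaining [-13, 15, -6, 31, 14, 4] -> largest is 31
  Remaining [-13, 15, -6, 14, 4] -> largest is 15
  Remaining [-13, -6, 14, 4] -> largest is 14
  Remaining [-13, -6, 4] -> largest is 4
  Remaining [-13, -6] -> largest is -6
  Remaining [-13] -> largest is -13
Collecting the picks in order gives the descending list.
Final answer: [31, 15, 14, 4, -6, -13]


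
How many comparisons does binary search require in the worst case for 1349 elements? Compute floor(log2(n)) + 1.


Binary search halves the search space each step.
Maximum comparisons = floor(log2(1349)) + 1
log2(1349) = 10.3977
floor(log2(1349)) = 10, so 10 + 1 = 11
Final answer: 11


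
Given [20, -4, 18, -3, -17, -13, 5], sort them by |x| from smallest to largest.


Compute absolute values:
  |20| = 20
  |-4| = 4
  |18| = 18
  |-3| = 3
  |-17| = 17
  |-13| = 13
  |5| = 5
Absolute values in increasing order: 3 < 4 < 5 < 13 < 17 < 18 < 20
Listing the original numbers in that order gives the answer.
Final answer: [-3, -4, 5, -13, -17, 18, 20]


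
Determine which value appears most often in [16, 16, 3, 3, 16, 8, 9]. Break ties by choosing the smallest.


Count the frequency of each value:
  3 appears 2 time(s)
  8 appears 1 time(s)
  9 appears 1 time(s)
  16 appears 3 time(s)
Maximum frequency is 3.
Only 16 reaches that frequency, so it is the mode.
Final answer: 16


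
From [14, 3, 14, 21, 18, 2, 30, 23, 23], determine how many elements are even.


Check each element:
  14 is even
  3 is odd
  14 is even
  21 is odd
  18 is even
  2 is even
  30 is even
  23 is odd
  23 is odd
Evens: [14, 14, 18, 2, 30]
Count of evens = 5
Final answer: 5


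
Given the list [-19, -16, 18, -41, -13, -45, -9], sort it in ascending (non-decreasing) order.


Original list: [-19, -16, 18, -41, -13, -45, -9]
Repeatedly take the smallest remaining element:
  Remaining [-19, -16, 18, -41, -13, -45, -9] -> smallest is -45
  Remaining [-19, -16, 18, -41, -13, -9] -> smallest is -41
  Remaining [-19, -16, 18, -13, -9] -> smallest is -19
  Remaining [-16, 18, -13, -9] -> smallest is -16
  Remaining [18, -13, -9] -> smallest is -13
  Remaining [18, -9] -> smallest is -9
  Remaining [18] -> smallest is 18
Collecting the picks in order gives the sorted list.
Final answer: [-45, -41, -19, -16, -13, -9, 18]


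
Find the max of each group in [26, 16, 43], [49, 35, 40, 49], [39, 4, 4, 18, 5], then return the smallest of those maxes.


Find max of each group:
  Group 1: [26, 16, 43] -> max = 43
  Group 2: [49, 35, 40, 49] -> max = 49
  Group 3: [39, 4, 4, 18, 5] -> max = 39
Maxes: [43, 49, 39]
Minimum of maxes = 39
Final answer: 39


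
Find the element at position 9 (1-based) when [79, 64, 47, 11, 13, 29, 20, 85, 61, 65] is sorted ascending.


Sort ascending: [11, 13, 20, 29, 47, 61, 64, 65, 79, 85]
The 9th element (1-indexed) is at index 8.
Value = 79
Final answer: 79


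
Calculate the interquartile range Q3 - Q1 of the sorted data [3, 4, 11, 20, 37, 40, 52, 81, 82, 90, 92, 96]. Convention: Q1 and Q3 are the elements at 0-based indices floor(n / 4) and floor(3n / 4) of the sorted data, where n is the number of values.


The data has n = 12 elements.
Q1 index = floor(12 / 4) = floor(3) = 3; Q3 index = floor(3 * 12 / 4) = floor(9) = 9
Q1 = element at index 3 = 20
Q3 = element at index 9 = 90
IQR = 90 - 20 = 70
Final answer: 70


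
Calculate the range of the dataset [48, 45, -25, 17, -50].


Maximum value: 48
Minimum value: -50
Range = 48 - (-50) = 98
Final answer: 98


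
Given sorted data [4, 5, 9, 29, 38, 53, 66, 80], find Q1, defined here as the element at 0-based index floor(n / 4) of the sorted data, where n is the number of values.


The list has n = 8 elements.
Q1 index = floor(8 / 4) = floor(2) = 2
Counting from index 0 in the sorted data, the element at index 2 is 9.
Final answer: 9


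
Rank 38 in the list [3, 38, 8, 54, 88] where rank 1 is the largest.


Sort descending: [88, 54, 38, 8, 3]
Find 38 in the sorted list.
38 is at position 3.
Final answer: 3


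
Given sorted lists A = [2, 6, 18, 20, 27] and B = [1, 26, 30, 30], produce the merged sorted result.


List A: [2, 6, 18, 20, 27]
List B: [1, 26, 30, 30]
Repeatedly compare the front elements and take the smaller:
  2 vs 1 -> take 1
  2 vs 26 -> take 2
  6 vs 26 -> take 6
  18 vs 26 -> take 18
  20 vs 26 -> take 20
  27 vs 26 -> take 26
  27 vs 30 -> take 27
  A is exhausted; append the rest of B: [30, 30]
Final answer: [1, 2, 6, 18, 20, 26, 27, 30, 30]


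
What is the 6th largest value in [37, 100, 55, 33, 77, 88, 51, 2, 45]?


Sort descending: [100, 88, 77, 55, 51, 45, 37, 33, 2]
The 6th element (1-indexed) is at index 5.
Value = 45
Final answer: 45


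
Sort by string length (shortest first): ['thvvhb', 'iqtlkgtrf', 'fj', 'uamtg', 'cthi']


Compute lengths:
  'thvvhb' has length 6
  'iqtlkgtrf' has length 9
  'fj' has length 2
  'uamtg' has length 5
  'cthi' has length 4
Lengths in increasing order: 2 < 4 < 5 < 6 < 9
Listing the words in that order gives the answer.
Final answer: ['fj', 'cthi', 'uamtg', 'thvvhb', 'iqtlkgtrf']


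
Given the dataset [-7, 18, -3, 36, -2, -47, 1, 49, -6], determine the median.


First, sort the list: [-47, -7, -6, -3, -2, 1, 18, 36, 49]
The list has 9 elements (odd count).
The middle index is 4 (0-based), and the element there is -2.
Final answer: -2


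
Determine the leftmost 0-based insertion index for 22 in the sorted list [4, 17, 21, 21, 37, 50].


List is sorted: [4, 17, 21, 21, 37, 50]
We need the leftmost position where 22 can be inserted, i.e. the first index whose element is >= 22 (or the end of the list if none is).
Binary search with low=0, high=6 (0-based indices):
  low=0, high=6, mid=3: a[3]=21 < 22, so low = 4
  low=4, high=6, mid=5: a[5]=50 >= 22, so high = 5
  low=4, high=5, mid=4: a[4]=37 >= 22, so high = 4
Now low = high = 4, so the insertion index is 4.
Final answer: 4


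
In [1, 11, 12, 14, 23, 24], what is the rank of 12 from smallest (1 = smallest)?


Sort ascending: [1, 11, 12, 14, 23, 24]
Find 12 in the sorted list.
12 is at position 3 (1-indexed).
Final answer: 3


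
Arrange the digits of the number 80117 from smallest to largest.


The number 80117 has digits: 8, 0, 1, 1, 7
Sorted: 0, 1, 1, 7, 8
Joining the sorted digits gives the result.
Final answer: 01178


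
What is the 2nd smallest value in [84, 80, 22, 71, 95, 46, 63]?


Sort ascending: [22, 46, 63, 71, 80, 84, 95]
The 2nd element (1-indexed) is at index 1.
Value = 46
Final answer: 46


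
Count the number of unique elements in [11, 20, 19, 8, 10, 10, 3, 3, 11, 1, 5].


List all unique values:
Distinct values: [1, 3, 5, 8, 10, 11, 19, 20]
Count = 8
Final answer: 8


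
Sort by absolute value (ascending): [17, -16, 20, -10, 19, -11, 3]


Compute absolute values:
  |17| = 17
  |-16| = 16
  |20| = 20
  |-10| = 10
  |19| = 19
  |-11| = 11
  |3| = 3
Absolute values in increasing order: 3 < 10 < 11 < 16 < 17 < 19 < 20
Listing the original numbers in that order gives the answer.
Final answer: [3, -10, -11, -16, 17, 19, 20]


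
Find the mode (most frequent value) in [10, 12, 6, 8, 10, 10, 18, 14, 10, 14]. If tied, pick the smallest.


Count the frequency of each value:
  6 appears 1 time(s)
  8 appears 1 time(s)
  10 appears 4 time(s)
  12 appears 1 time(s)
  14 appears 2 time(s)
  18 appears 1 time(s)
Maximum frequency is 4.
Only 10 reaches that frequency, so it is the mode.
Final answer: 10


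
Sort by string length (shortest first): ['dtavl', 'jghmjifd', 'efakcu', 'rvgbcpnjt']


Compute lengths:
  'dtavl' has length 5
  'jghmjifd' has length 8
  'efakcu' has length 6
  'rvgbcpnjt' has length 9
Lengths in increasing order: 5 < 6 < 8 < 9
Listing the words in that order gives the answer.
Final answer: ['dtavl', 'efakcu', 'jghmjifd', 'rvgbcpnjt']


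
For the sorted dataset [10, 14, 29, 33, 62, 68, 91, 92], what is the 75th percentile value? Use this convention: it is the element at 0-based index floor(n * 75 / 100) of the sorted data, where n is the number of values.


The dataset has n = 8 elements.
Index = floor(8 * 75 / 100) = floor(600 / 100) = floor(6) = 6
Counting from index 0 in the sorted data, the element at index 6 is 91.
Final answer: 91


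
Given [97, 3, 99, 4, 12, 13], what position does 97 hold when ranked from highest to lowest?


Sort descending: [99, 97, 13, 12, 4, 3]
Find 97 in the sorted list.
97 is at position 2.
Final answer: 2


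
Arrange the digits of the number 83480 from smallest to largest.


The number 83480 has digits: 8, 3, 4, 8, 0
Sorted: 0, 3, 4, 8, 8
Joining the sorted digits gives the result.
Final answer: 03488


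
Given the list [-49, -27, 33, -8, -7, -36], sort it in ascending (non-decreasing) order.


Original list: [-49, -27, 33, -8, -7, -36]
Repeatedly take the smallest remaining element:
  Remaining [-49, -27, 33, -8, -7, -36] -> smallest is -49
  Remaining [-27, 33, -8, -7, -36] -> smallest is -36
  Remaining [-27, 33, -8, -7] -> smallest is -27
  Remaining [33, -8, -7] -> smallest is -8
  Remaining [33, -7] -> smallest is -7
  Remaining [33] -> smallest is 33
Collecting the picks in order gives the sorted list.
Final answer: [-49, -36, -27, -8, -7, 33]


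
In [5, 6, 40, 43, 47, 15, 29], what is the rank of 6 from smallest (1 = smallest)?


Sort ascending: [5, 6, 15, 29, 40, 43, 47]
Find 6 in the sorted list.
6 is at position 2 (1-indexed).
Final answer: 2


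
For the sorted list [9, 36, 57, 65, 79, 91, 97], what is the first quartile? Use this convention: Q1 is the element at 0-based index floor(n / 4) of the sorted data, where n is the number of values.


The list has n = 7 elements.
Q1 index = floor(7 / 4) = floor(1.75) = 1
Counting from index 0 in the sorted data, the element at index 1 is 36.
Final answer: 36


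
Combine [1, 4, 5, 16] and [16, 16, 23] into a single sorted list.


List A: [1, 4, 5, 16]
List B: [16, 16, 23]
Repeatedly compare the front elements and take the smaller:
  1 vs 16 -> take 1
  4 vs 16 -> take 4
  5 vs 16 -> take 5
  16 vs 16 -> take 16
  A is exhausted; append the rest of B: [16, 16, 23]
Final answer: [1, 4, 5, 16, 16, 16, 23]


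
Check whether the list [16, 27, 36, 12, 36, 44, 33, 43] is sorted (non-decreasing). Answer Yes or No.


Check consecutive pairs:
  16 <= 27? True
  27 <= 36? True
  36 <= 12? False
  12 <= 36? True
  36 <= 44? True
  44 <= 33? False
  33 <= 43? True
2 consecutive pair(s) are out of order, so the list is not sorted.
Final answer: No


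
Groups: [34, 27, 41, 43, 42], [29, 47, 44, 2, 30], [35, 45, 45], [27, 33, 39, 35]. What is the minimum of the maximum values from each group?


Find max of each group:
  Group 1: [34, 27, 41, 43, 42] -> max = 43
  Group 2: [29, 47, 44, 2, 30] -> max = 47
  Group 3: [35, 45, 45] -> max = 45
  Group 4: [27, 33, 39, 35] -> max = 39
Maxes: [43, 47, 45, 39]
Minimum of maxes = 39
Final answer: 39


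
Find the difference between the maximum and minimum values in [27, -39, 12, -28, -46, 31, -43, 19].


Maximum value: 31
Minimum value: -46
Range = 31 - (-46) = 77
Final answer: 77


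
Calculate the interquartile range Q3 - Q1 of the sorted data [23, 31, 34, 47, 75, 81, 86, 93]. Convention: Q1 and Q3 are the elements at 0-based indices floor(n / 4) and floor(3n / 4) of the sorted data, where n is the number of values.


The data has n = 8 elements.
Q1 index = floor(8 / 4) = floor(2) = 2; Q3 index = floor(3 * 8 / 4) = floor(6) = 6
Q1 = element at index 2 = 34
Q3 = element at index 6 = 86
IQR = 86 - 34 = 52
Final answer: 52


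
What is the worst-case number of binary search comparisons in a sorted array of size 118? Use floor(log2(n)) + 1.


Binary search halves the search space each step.
Maximum comparisons = floor(log2(118)) + 1
log2(118) = 6.8826
floor(log2(118)) = 6, so 6 + 1 = 7
Final answer: 7


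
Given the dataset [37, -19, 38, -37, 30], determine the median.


First, sort the list: [-37, -19, 30, 37, 38]
The list has 5 elements (odd count).
The middle index is 2 (0-based), and the element there is 30.
Final answer: 30


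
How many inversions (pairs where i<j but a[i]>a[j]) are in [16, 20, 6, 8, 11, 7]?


For each element, count the later elements that are smaller than it:
  16 (index 0): smaller elements after it = [6, 8, 11, 7] -> 4
  20 (index 1): smaller elements after it = [6, 8, 11, 7] -> 4
  6 (index 2): smaller elements after it = [] -> 0
  8 (index 3): smaller elements after it = [7] -> 1
  11 (index 4): smaller elements after it = [7] -> 1
Total inversions = 4 + 4 + 0 + 1 + 1 = 10
Final answer: 10


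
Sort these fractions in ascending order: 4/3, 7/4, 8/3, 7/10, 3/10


Convert to decimal for comparison:
  4/3 = 1.3333
  7/4 = 1.75
  8/3 = 2.6667
  7/10 = 0.7
  3/10 = 0.3
Decimals in increasing order: 0.3 < 0.7 < 1.3333 < 1.75 < 2.6667
Writing each back as its fraction gives the sorted order.
Final answer: 3/10, 7/10, 4/3, 7/4, 8/3


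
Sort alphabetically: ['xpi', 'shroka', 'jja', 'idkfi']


Compare strings character by character (the first differing letter decides):
  'idkfi' < 'jja' since 'i' < 'j' at position 1
  'jja' < 'shroka' since 'j' < 's' at position 1
  'shroka' < 'xpi' since 's' < 'x' at position 1
Chaining these comparisons gives the alphabetical order.
Final answer: ['idkfi', 'jja', 'shroka', 'xpi']


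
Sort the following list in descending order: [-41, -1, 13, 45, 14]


Original list: [-41, -1, 13, 45, 14]
Repeatedly take the largest remaining element:
  Remaining [-41, -1, 13, 45, 14] -> largest is 45
  Remaining [-41, -1, 13, 14] -> largest is 14
  Remaining [-41, -1, 13] -> largest is 13
  Remaining [-41, -1] -> largest is -1
  Remaining [-41] -> largest is -41
Collecting the picks in order gives the descending list.
Final answer: [45, 14, 13, -1, -41]


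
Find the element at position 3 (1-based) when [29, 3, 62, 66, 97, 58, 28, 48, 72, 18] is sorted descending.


Sort descending: [97, 72, 66, 62, 58, 48, 29, 28, 18, 3]
The 3rd element (1-indexed) is at index 2.
Value = 66
Final answer: 66


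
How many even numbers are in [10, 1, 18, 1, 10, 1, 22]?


Check each element:
  10 is even
  1 is odd
  18 is even
  1 is odd
  10 is even
  1 is odd
  22 is even
Evens: [10, 18, 10, 22]
Count of evens = 4
Final answer: 4


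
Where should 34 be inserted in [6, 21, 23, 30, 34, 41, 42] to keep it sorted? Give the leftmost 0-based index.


List is sorted: [6, 21, 23, 30, 34, 41, 42]
We need the leftmost position where 34 can be inserted, i.e. the first index whose element is >= 34 (or the end of the list if none is).
Binary search with low=0, high=7 (0-based indices):
  low=0, high=7, mid=3: a[3]=30 < 34, so low = 4
  low=4, high=7, mid=5: a[5]=41 >= 34, so high = 5
  low=4, high=5, mid=4: a[4]=34 >= 34, so high = 4
Now low = high = 4, so the insertion index is 4.
Final answer: 4


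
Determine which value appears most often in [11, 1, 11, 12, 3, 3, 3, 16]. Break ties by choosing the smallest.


Count the frequency of each value:
  1 appears 1 time(s)
  3 appears 3 time(s)
  11 appears 2 time(s)
  12 appears 1 time(s)
  16 appears 1 time(s)
Maximum frequency is 3.
Only 3 reaches that frequency, so it is the mode.
Final answer: 3


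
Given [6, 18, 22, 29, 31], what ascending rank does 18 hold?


Sort ascending: [6, 18, 22, 29, 31]
Find 18 in the sorted list.
18 is at position 2 (1-indexed).
Final answer: 2


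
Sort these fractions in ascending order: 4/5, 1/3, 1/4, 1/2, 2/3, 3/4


Convert to decimal for comparison:
  4/5 = 0.8
  1/3 = 0.3333
  1/4 = 0.25
  1/2 = 0.5
  2/3 = 0.6667
  3/4 = 0.75
Decimals in increasing order: 0.25 < 0.3333 < 0.5 < 0.6667 < 0.75 < 0.8
Writing each back as its fraction gives the sorted order.
Final answer: 1/4, 1/3, 1/2, 2/3, 3/4, 4/5


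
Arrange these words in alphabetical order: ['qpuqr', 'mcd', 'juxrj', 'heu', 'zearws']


Compare strings character by character (the first differing letter decides):
  'heu' < 'juxrj' since 'h' < 'j' at position 1
  'juxrj' < 'mcd' since 'j' < 'm' at position 1
  'mcd' < 'qpuqr' since 'm' < 'q' at position 1
  'qpuqr' < 'zearws' since 'q' < 'z' at position 1
Chaining these comparisons gives the alphabetical order.
Final answer: ['heu', 'juxrj', 'mcd', 'qpuqr', 'zearws']


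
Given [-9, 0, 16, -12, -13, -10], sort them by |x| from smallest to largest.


Compute absolute values:
  |-9| = 9
  |0| = 0
  |16| = 16
  |-12| = 12
  |-13| = 13
  |-10| = 10
Absolute values in increasing order: 0 < 9 < 10 < 12 < 13 < 16
Listing the original numbers in that order gives the answer.
Final answer: [0, -9, -10, -12, -13, 16]


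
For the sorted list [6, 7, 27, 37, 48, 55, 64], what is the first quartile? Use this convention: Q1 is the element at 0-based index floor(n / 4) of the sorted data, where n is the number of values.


The list has n = 7 elements.
Q1 index = floor(7 / 4) = floor(1.75) = 1
Counting from index 0 in the sorted data, the element at index 1 is 7.
Final answer: 7


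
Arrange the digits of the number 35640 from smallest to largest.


The number 35640 has digits: 3, 5, 6, 4, 0
Sorted: 0, 3, 4, 5, 6
Joining the sorted digits gives the result.
Final answer: 03456


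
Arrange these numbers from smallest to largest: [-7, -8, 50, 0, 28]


Original list: [-7, -8, 50, 0, 28]
Repeatedly take the smallest remaining element:
  Remaining [-7, -8, 50, 0, 28] -> smallest is -8
  Remaining [-7, 50, 0, 28] -> smallest is -7
  Remaining [50, 0, 28] -> smallest is 0
  Remaining [50, 28] -> smallest is 28
  Remaining [50] -> smallest is 50
Collecting the picks in order gives the sorted list.
Final answer: [-8, -7, 0, 28, 50]


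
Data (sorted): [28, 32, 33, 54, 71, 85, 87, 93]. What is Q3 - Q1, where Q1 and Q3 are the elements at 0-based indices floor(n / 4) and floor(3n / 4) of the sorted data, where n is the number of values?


The data has n = 8 elements.
Q1 index = floor(8 / 4) = floor(2) = 2; Q3 index = floor(3 * 8 / 4) = floor(6) = 6
Q1 = element at index 2 = 33
Q3 = element at index 6 = 87
IQR = 87 - 33 = 54
Final answer: 54


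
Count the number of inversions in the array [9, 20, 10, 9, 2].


For each element, count the later elements that are smaller than it:
  9 (index 0): smaller elements after it = [2] -> 1
  20 (index 1): smaller elements after it = [10, 9, 2] -> 3
  10 (index 2): smaller elements after it = [9, 2] -> 2
  9 (index 3): smaller elements after it = [2] -> 1
Total inversions = 1 + 3 + 2 + 1 = 7
Final answer: 7


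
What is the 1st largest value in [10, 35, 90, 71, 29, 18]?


Sort descending: [90, 71, 35, 29, 18, 10]
The 1st element (1-indexed) is at index 0.
Value = 90
Final answer: 90


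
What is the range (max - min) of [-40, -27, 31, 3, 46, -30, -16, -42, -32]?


Maximum value: 46
Minimum value: -42
Range = 46 - (-42) = 88
Final answer: 88


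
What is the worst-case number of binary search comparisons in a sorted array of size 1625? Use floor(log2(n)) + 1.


Binary search halves the search space each step.
Maximum comparisons = floor(log2(1625)) + 1
log2(1625) = 10.6662
floor(log2(1625)) = 10, so 10 + 1 = 11
Final answer: 11


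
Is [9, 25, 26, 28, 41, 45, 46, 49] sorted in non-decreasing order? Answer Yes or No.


Check consecutive pairs:
  9 <= 25? True
  25 <= 26? True
  26 <= 28? True
  28 <= 41? True
  41 <= 45? True
  45 <= 46? True
  46 <= 49? True
Every consecutive pair is in order, so the list is non-decreasing.
Final answer: Yes


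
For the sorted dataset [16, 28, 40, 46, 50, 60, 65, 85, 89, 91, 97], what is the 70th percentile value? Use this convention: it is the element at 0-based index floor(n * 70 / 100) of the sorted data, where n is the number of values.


The dataset has n = 11 elements.
Index = floor(11 * 70 / 100) = floor(770 / 100) = floor(7.7) = 7
Counting from index 0 in the sorted data, the element at index 7 is 85.
Final answer: 85


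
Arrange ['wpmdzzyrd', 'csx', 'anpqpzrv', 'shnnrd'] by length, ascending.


Compute lengths:
  'wpmdzzyrd' has length 9
  'csx' has length 3
  'anpqpzrv' has length 8
  'shnnrd' has length 6
Lengths in increasing order: 3 < 6 < 8 < 9
Listing the words in that order gives the answer.
Final answer: ['csx', 'shnnrd', 'anpqpzrv', 'wpmdzzyrd']


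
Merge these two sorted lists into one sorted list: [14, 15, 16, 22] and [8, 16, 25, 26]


List A: [14, 15, 16, 22]
List B: [8, 16, 25, 26]
Repeatedly compare the front elements and take the smaller:
  14 vs 8 -> take 8
  14 vs 16 -> take 14
  15 vs 16 -> take 15
  16 vs 16 -> take 16
  22 vs 16 -> take 16
  22 vs 25 -> take 22
  A is exhausted; append the rest of B: [25, 26]
Final answer: [8, 14, 15, 16, 16, 22, 25, 26]


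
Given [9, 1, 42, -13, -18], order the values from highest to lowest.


Original list: [9, 1, 42, -13, -18]
Repeatedly take the largest remaining element:
  Remaining [9, 1, 42, -13, -18] -> largest is 42
  Remaining [9, 1, -13, -18] -> largest is 9
  Remaining [1, -13, -18] -> largest is 1
  Remaining [-13, -18] -> largest is -13
  Remaining [-18] -> largest is -18
Collecting the picks in order gives the descending list.
Final answer: [42, 9, 1, -13, -18]


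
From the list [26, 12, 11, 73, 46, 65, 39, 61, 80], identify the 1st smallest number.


Sort ascending: [11, 12, 26, 39, 46, 61, 65, 73, 80]
The 1st element (1-indexed) is at index 0.
Value = 11
Final answer: 11


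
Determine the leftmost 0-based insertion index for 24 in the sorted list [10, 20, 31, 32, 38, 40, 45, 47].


List is sorted: [10, 20, 31, 32, 38, 40, 45, 47]
We need the leftmost position where 24 can be inserted, i.e. the first index whose element is >= 24 (or the end of the list if none is).
Binary search with low=0, high=8 (0-based indices):
  low=0, high=8, mid=4: a[4]=38 >= 24, so high = 4
  low=0, high=4, mid=2: a[2]=31 >= 24, so high = 2
  low=0, high=2, mid=1: a[1]=20 < 24, so low = 2
Now low = high = 2, so the insertion index is 2.
Final answer: 2


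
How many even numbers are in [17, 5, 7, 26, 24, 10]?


Check each element:
  17 is odd
  5 is odd
  7 is odd
  26 is even
  24 is even
  10 is even
Evens: [26, 24, 10]
Count of evens = 3
Final answer: 3


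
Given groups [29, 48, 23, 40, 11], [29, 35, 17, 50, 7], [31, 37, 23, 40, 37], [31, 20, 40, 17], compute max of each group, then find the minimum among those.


Find max of each group:
  Group 1: [29, 48, 23, 40, 11] -> max = 48
  Group 2: [29, 35, 17, 50, 7] -> max = 50
  Group 3: [31, 37, 23, 40, 37] -> max = 40
  Group 4: [31, 20, 40, 17] -> max = 40
Maxes: [48, 50, 40, 40]
Minimum of maxes = 40
Final answer: 40


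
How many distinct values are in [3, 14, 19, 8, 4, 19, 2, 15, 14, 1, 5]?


List all unique values:
Distinct values: [1, 2, 3, 4, 5, 8, 14, 15, 19]
Count = 9
Final answer: 9


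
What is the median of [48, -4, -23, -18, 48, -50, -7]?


First, sort the list: [-50, -23, -18, -7, -4, 48, 48]
The list has 7 elements (odd count).
The middle index is 3 (0-based), and the element there is -7.
Final answer: -7


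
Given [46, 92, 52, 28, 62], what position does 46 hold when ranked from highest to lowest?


Sort descending: [92, 62, 52, 46, 28]
Find 46 in the sorted list.
46 is at position 4.
Final answer: 4


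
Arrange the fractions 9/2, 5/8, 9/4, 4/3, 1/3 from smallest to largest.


Convert to decimal for comparison:
  9/2 = 4.5
  5/8 = 0.625
  9/4 = 2.25
  4/3 = 1.3333
  1/3 = 0.3333
Decimals in increasing order: 0.3333 < 0.625 < 1.3333 < 2.25 < 4.5
Writing each back as its fraction gives the sorted order.
Final answer: 1/3, 5/8, 4/3, 9/4, 9/2


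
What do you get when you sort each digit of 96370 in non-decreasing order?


The number 96370 has digits: 9, 6, 3, 7, 0
Sorted: 0, 3, 6, 7, 9
Joining the sorted digits gives the result.
Final answer: 03679


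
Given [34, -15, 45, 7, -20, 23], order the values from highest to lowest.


Original list: [34, -15, 45, 7, -20, 23]
Repeatedly take the largest remaining element:
  Remaining [34, -15, 45, 7, -20, 23] -> largest is 45
  Remaining [34, -15, 7, -20, 23] -> largest is 34
  Remaining [-15, 7, -20, 23] -> largest is 23
  Remaining [-15, 7, -20] -> largest is 7
  Remaining [-15, -20] -> largest is -15
  Remaining [-20] -> largest is -20
Collecting the picks in order gives the descending list.
Final answer: [45, 34, 23, 7, -15, -20]


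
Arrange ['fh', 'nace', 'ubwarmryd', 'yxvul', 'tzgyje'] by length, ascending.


Compute lengths:
  'fh' has length 2
  'nace' has length 4
  'ubwarmryd' has length 9
  'yxvul' has length 5
  'tzgyje' has length 6
Lengths in increasing order: 2 < 4 < 5 < 6 < 9
Listing the words in that order gives the answer.
Final answer: ['fh', 'nace', 'yxvul', 'tzgyje', 'ubwarmryd']


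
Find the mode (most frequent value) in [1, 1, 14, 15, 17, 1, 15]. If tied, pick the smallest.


Count the frequency of each value:
  1 appears 3 time(s)
  14 appears 1 time(s)
  15 appears 2 time(s)
  17 appears 1 time(s)
Maximum frequency is 3.
Only 1 reaches that frequency, so it is the mode.
Final answer: 1


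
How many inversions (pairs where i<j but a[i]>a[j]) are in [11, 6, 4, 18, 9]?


For each element, count the later elements that are smaller than it:
  11 (index 0): smaller elements after it = [6, 4, 9] -> 3
  6 (index 1): smaller elements after it = [4] -> 1
  4 (index 2): smaller elements after it = [] -> 0
  18 (index 3): smaller elements after it = [9] -> 1
Total inversions = 3 + 1 + 0 + 1 = 5
Final answer: 5


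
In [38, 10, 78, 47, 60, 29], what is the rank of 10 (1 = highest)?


Sort descending: [78, 60, 47, 38, 29, 10]
Find 10 in the sorted list.
10 is at position 6.
Final answer: 6


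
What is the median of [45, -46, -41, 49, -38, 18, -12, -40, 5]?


First, sort the list: [-46, -41, -40, -38, -12, 5, 18, 45, 49]
The list has 9 elements (odd count).
The middle index is 4 (0-based), and the element there is -12.
Final answer: -12


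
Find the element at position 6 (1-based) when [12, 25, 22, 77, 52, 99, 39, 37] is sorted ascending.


Sort ascending: [12, 22, 25, 37, 39, 52, 77, 99]
The 6th element (1-indexed) is at index 5.
Value = 52
Final answer: 52


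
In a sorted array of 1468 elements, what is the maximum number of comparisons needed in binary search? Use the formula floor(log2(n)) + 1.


Binary search halves the search space each step.
Maximum comparisons = floor(log2(1468)) + 1
log2(1468) = 10.5196
floor(log2(1468)) = 10, so 10 + 1 = 11
Final answer: 11


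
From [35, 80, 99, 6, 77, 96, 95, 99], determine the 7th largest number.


Sort descending: [99, 99, 96, 95, 80, 77, 35, 6]
The 7th element (1-indexed) is at index 6.
Value = 35
Final answer: 35


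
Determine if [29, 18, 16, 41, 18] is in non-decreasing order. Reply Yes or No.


Check consecutive pairs:
  29 <= 18? False
  18 <= 16? False
  16 <= 41? True
  41 <= 18? False
3 consecutive pair(s) are out of order, so the list is not sorted.
Final answer: No


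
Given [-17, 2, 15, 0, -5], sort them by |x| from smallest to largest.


Compute absolute values:
  |-17| = 17
  |2| = 2
  |15| = 15
  |0| = 0
  |-5| = 5
Absolute values in increasing order: 0 < 2 < 5 < 15 < 17
Listing the original numbers in that order gives the answer.
Final answer: [0, 2, -5, 15, -17]


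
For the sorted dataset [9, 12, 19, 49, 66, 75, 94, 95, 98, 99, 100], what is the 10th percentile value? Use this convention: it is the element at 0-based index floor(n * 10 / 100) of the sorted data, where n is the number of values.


The dataset has n = 11 elements.
Index = floor(11 * 10 / 100) = floor(110 / 100) = floor(1.1) = 1
Counting from index 0 in the sorted data, the element at index 1 is 12.
Final answer: 12


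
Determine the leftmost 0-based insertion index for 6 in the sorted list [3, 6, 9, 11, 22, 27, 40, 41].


List is sorted: [3, 6, 9, 11, 22, 27, 40, 41]
We need the leftmost position where 6 can be inserted, i.e. the first index whose element is >= 6 (or the end of the list if none is).
Binary search with low=0, high=8 (0-based indices):
  low=0, high=8, mid=4: a[4]=22 >= 6, so high = 4
  low=0, high=4, mid=2: a[2]=9 >= 6, so high = 2
  low=0, high=2, mid=1: a[1]=6 >= 6, so high = 1
  low=0, high=1, mid=0: a[0]=3 < 6, so low = 1
Now low = high = 1, so the insertion index is 1.
Final answer: 1


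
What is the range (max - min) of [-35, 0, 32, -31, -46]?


Maximum value: 32
Minimum value: -46
Range = 32 - (-46) = 78
Final answer: 78


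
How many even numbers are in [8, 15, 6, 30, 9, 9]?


Check each element:
  8 is even
  15 is odd
  6 is even
  30 is even
  9 is odd
  9 is odd
Evens: [8, 6, 30]
Count of evens = 3
Final answer: 3


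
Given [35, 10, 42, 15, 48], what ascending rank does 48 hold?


Sort ascending: [10, 15, 35, 42, 48]
Find 48 in the sorted list.
48 is at position 5 (1-indexed).
Final answer: 5


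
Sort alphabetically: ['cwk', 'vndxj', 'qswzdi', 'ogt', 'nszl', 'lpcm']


Compare strings character by character (the first differing letter decides):
  'cwk' < 'lpcm' since 'c' < 'l' at position 1
  'lpcm' < 'nszl' since 'l' < 'n' at position 1
  'nszl' < 'ogt' since 'n' < 'o' at position 1
  'ogt' < 'qswzdi' since 'o' < 'q' at position 1
  'qswzdi' < 'vndxj' since 'q' < 'v' at position 1
Chaining these comparisons gives the alphabetical order.
Final answer: ['cwk', 'lpcm', 'nszl', 'ogt', 'qswzdi', 'vndxj']


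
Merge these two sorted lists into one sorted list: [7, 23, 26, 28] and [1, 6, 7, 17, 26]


List A: [7, 23, 26, 28]
List B: [1, 6, 7, 17, 26]
Repeatedly compare the front elements and take the smaller:
  7 vs 1 -> take 1
  7 vs 6 -> take 6
  7 vs 7 -> take 7
  23 vs 7 -> take 7
  23 vs 17 -> take 17
  23 vs 26 -> take 23
  26 vs 26 -> take 26
  28 vs 26 -> take 26
  B is exhausted; append the rest of A: [28]
Final answer: [1, 6, 7, 7, 17, 23, 26, 26, 28]


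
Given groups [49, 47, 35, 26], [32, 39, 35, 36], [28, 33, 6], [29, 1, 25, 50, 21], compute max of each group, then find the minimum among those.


Find max of each group:
  Group 1: [49, 47, 35, 26] -> max = 49
  Group 2: [32, 39, 35, 36] -> max = 39
  Group 3: [28, 33, 6] -> max = 33
  Group 4: [29, 1, 25, 50, 21] -> max = 50
Maxes: [49, 39, 33, 50]
Minimum of maxes = 33
Final answer: 33


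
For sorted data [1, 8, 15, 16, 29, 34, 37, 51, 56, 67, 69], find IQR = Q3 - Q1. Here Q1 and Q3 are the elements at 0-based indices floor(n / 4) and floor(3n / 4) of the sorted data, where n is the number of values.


The data has n = 11 elements.
Q1 index = floor(11 / 4) = floor(2.75) = 2; Q3 index = floor(3 * 11 / 4) = floor(8.25) = 8
Q1 = element at index 2 = 15
Q3 = element at index 8 = 56
IQR = 56 - 15 = 41
Final answer: 41


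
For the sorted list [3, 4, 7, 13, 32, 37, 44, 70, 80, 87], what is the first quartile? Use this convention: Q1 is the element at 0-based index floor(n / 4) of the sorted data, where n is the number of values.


The list has n = 10 elements.
Q1 index = floor(10 / 4) = floor(2.5) = 2
Counting from index 0 in the sorted data, the element at index 2 is 7.
Final answer: 7


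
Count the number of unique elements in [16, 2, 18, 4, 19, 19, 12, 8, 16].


List all unique values:
Distinct values: [2, 4, 8, 12, 16, 18, 19]
Count = 7
Final answer: 7


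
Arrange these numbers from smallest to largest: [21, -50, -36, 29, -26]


Original list: [21, -50, -36, 29, -26]
Repeatedly take the smallest remaining element:
  Remaining [21, -50, -36, 29, -26] -> smallest is -50
  Remaining [21, -36, 29, -26] -> smallest is -36
  Remaining [21, 29, -26] -> smallest is -26
  Remaining [21, 29] -> smallest is 21
  Remaining [29] -> smallest is 29
Collecting the picks in order gives the sorted list.
Final answer: [-50, -36, -26, 21, 29]


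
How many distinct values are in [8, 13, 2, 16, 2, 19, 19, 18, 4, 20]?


List all unique values:
Distinct values: [2, 4, 8, 13, 16, 18, 19, 20]
Count = 8
Final answer: 8


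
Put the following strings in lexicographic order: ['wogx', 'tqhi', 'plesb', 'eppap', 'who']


Compare strings character by character (the first differing letter decides):
  'eppap' < 'plesb' since 'e' < 'p' at position 1
  'plesb' < 'tqhi' since 'p' < 't' at position 1
  'tqhi' < 'who' since 't' < 'w' at position 1
  'who' < 'wogx' since 'h' < 'o' at position 2
Chaining these comparisons gives the alphabetical order.
Final answer: ['eppap', 'plesb', 'tqhi', 'who', 'wogx']


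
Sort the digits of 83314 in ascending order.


The number 83314 has digits: 8, 3, 3, 1, 4
Sorted: 1, 3, 3, 4, 8
Joining the sorted digits gives the result.
Final answer: 13348


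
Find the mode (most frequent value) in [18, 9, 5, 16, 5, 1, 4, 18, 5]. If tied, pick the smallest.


Count the frequency of each value:
  1 appears 1 time(s)
  4 appears 1 time(s)
  5 appears 3 time(s)
  9 appears 1 time(s)
  16 appears 1 time(s)
  18 appears 2 time(s)
Maximum frequency is 3.
Only 5 reaches that frequency, so it is the mode.
Final answer: 5


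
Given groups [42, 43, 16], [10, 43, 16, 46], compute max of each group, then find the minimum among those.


Find max of each group:
  Group 1: [42, 43, 16] -> max = 43
  Group 2: [10, 43, 16, 46] -> max = 46
Maxes: [43, 46]
Minimum of maxes = 43
Final answer: 43


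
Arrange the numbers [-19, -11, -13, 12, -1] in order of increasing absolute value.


Compute absolute values:
  |-19| = 19
  |-11| = 11
  |-13| = 13
  |12| = 12
  |-1| = 1
Absolute values in increasing order: 1 < 11 < 12 < 13 < 19
Listing the original numbers in that order gives the answer.
Final answer: [-1, -11, 12, -13, -19]


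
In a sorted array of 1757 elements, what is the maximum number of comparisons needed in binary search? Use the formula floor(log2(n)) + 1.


Binary search halves the search space each step.
Maximum comparisons = floor(log2(1757)) + 1
log2(1757) = 10.7789
floor(log2(1757)) = 10, so 10 + 1 = 11
Final answer: 11


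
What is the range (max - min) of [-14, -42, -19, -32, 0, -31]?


Maximum value: 0
Minimum value: -42
Range = 0 - (-42) = 42
Final answer: 42


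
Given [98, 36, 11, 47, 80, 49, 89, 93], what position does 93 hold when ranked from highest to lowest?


Sort descending: [98, 93, 89, 80, 49, 47, 36, 11]
Find 93 in the sorted list.
93 is at position 2.
Final answer: 2


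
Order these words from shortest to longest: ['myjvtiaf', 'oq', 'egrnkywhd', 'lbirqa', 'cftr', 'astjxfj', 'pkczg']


Compute lengths:
  'myjvtiaf' has length 8
  'oq' has length 2
  'egrnkywhd' has length 9
  'lbirqa' has length 6
  'cftr' has length 4
  'astjxfj' has length 7
  'pkczg' has length 5
Lengths in increasing order: 2 < 4 < 5 < 6 < 7 < 8 < 9
Listing the words in that order gives the answer.
Final answer: ['oq', 'cftr', 'pkczg', 'lbirqa', 'astjxfj', 'myjvtiaf', 'egrnkywhd']
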